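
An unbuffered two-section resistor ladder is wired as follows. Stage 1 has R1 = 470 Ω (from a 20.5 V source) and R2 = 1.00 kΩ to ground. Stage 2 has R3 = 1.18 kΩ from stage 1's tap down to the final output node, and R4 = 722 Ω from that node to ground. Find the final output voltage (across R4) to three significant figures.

V_out ≈ 4.53 V

Stage 2 presents R3+R4 = 1902 Ω as a load on stage 1's tap.
Stage 1's lower leg becomes R2‖(R3+R4) = 655.4 Ω, so V_mid = 20.5 × 655.4/1125 = 11.94 V.
Stage 2 is itself unloaded: V_out = V_mid × R4/(R3+R4) = 11.94 × 722/1902 = 4.53 V.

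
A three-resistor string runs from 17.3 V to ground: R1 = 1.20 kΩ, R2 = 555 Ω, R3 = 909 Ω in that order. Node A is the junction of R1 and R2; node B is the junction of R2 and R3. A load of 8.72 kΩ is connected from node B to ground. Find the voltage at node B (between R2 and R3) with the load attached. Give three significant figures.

V ≈ 5.52 V

At node B, R3 is in parallel with the load: R3‖R_L = 823.2 Ω.
Below node A the resistance is R2 + (R3‖R_L) = 1378 Ω, so V_A = 17.3 × 1378/2578 = 9.248 V.
Then V_B = V_A × (R3‖R_L)/(R2 + R3‖R_L) = 9.248 × 823.2/1378 = 5.52 V.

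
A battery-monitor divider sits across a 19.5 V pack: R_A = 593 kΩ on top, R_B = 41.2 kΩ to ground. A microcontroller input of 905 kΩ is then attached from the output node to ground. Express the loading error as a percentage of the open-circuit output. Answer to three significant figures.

The divider's output (Thévenin) resistance is R_A‖R_B = 38.52 kΩ.
Fractional drop under load = R_th/(R_th + R_L) = 38.52 / (38.52 + 905) = 0.04083.
So the output falls by 4.08 %.

4.08 %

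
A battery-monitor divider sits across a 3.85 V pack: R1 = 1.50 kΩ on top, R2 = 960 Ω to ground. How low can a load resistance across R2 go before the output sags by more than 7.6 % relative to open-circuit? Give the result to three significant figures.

R_L(min) ≈ 7.12 kΩ

Output resistance R_th = R1‖R2 = (1500 × 960)/2460 = 585.4 Ω.
The fractional drop is R_th/(R_th + R_L); requiring this ≤ 0.0760 gives R_L ≥ R_th(1/0.0760 − 1) = 585.4 × 12.16 = 7.12 kΩ.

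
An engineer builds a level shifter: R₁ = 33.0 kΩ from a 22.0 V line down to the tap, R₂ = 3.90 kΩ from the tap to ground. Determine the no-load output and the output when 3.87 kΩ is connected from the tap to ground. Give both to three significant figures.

Open-circuit: V = 22.0 × 3.90/(33.0 + 3.90) = 2.33 V.
With the load, R₂ becomes R₂‖R_L = 1.942 kΩ, so V = 22.0 × 1.942/34.94 = 1.22 V.

Unloaded: 2.33 V; loaded: 1.22 V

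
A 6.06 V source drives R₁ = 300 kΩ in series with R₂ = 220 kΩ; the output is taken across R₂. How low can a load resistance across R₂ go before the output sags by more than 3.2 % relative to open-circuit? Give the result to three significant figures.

R_L(min) ≈ 3.84 MΩ

Output resistance R_th = R₁‖R₂ = (300 × 220)/520.0 = 126.9 kΩ.
The fractional drop is R_th/(R_th + R_L); requiring this ≤ 0.0320 gives R_L ≥ R_th(1/0.0320 − 1) = 126.9 × 30.25 = 3.84 MΩ.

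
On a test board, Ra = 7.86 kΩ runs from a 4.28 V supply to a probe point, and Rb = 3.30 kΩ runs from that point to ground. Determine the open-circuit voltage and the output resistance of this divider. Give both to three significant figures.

V_th is the open-circuit tap voltage: 4.28 × 3.30/(7.86 + 3.30) = 1.27 V.
With the supply zeroed, Ra and Rb appear in parallel from the tap: R_th = Ra‖Rb = (7.86 × 3.30)/11.16 = 2.32 kΩ.

V_th = 1.27 V, R_th = 2.32 kΩ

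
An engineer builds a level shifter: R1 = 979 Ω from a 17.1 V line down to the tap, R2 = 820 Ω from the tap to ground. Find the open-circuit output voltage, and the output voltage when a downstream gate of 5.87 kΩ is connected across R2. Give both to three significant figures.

Open-circuit: V = 17.1 × 820/(979 + 820) = 7.79 V.
With the load, R2 becomes R2‖R_L = 719.5 Ω, so V = 17.1 × 719.5/1698 = 7.24 V.

Unloaded: 7.79 V; loaded: 7.24 V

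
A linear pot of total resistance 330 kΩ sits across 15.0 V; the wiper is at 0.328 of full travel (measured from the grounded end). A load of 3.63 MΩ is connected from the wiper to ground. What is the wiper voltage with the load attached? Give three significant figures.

The wiper splits the pot into (1−α)R = 221.8 kΩ above and αR = 108.2 kΩ below.
Lower section ‖ load = 105.1 kΩ.
V_wiper = 15.0 × 105.1/(221.8 + 105.1) = 4.82 V.

V ≈ 4.82 V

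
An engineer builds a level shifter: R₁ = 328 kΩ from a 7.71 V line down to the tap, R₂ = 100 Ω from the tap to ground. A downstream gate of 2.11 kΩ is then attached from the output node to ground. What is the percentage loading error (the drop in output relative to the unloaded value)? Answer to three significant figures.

The divider's output (Thévenin) resistance is R₁‖R₂ = 99.97 Ω.
Fractional drop under load = R_th/(R_th + R_L) = 99.97 / (99.97 + 2110) = 0.04524.
So the output falls by 4.52 %.

4.52 %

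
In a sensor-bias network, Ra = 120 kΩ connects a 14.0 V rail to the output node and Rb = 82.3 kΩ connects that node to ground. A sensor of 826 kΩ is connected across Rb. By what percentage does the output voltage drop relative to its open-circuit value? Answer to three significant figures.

5.58 %

The divider's output (Thévenin) resistance is Ra‖Rb = 48.82 kΩ.
Fractional drop under load = R_th/(R_th + R_L) = 48.82 / (48.82 + 826) = 0.05580.
So the output falls by 5.58 %.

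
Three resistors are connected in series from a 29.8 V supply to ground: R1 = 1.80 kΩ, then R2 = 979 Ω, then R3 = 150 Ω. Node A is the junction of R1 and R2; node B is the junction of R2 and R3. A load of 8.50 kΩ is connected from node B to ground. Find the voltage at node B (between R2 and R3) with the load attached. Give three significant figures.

At node B, R3 is in parallel with the load: R3‖R_L = 147.4 Ω.
Below node A the resistance is R2 + (R3‖R_L) = 1126 Ω, so V_A = 29.8 × 1126/2926 = 11.47 V.
Then V_B = V_A × (R3‖R_L)/(R2 + R3‖R_L) = 11.47 × 147.4/1126 = 1.50 V.

V ≈ 1.50 V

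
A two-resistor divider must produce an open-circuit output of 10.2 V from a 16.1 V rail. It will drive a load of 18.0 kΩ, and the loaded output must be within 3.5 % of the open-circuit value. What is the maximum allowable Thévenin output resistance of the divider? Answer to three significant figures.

Loading drop = R_th/(R_th + R_L) ≤ 0.0350, so R_th ≤ R_L · ε/(1−ε) = 18.0 kΩ × 0.0350/0.9650 = 653 Ω.

R_th ≤ 653 Ω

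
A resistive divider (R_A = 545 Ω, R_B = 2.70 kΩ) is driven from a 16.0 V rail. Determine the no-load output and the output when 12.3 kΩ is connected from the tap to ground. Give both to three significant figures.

Unloaded: 13.3 V; loaded: 12.8 V

Open-circuit: V = 16.0 × 2700/(545 + 2700) = 13.3 V.
With the load, R_B becomes R_B‖R_L = 2214 Ω, so V = 16.0 × 2214/2759 = 12.8 V.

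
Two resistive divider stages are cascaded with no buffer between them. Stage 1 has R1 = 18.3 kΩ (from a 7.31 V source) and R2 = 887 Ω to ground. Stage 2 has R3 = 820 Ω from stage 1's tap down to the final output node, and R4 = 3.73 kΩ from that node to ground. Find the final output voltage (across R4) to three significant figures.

Stage 2 presents R3+R4 = 4550 Ω as a load on stage 1's tap.
Stage 1's lower leg becomes R2‖(R3+R4) = 742.3 Ω, so V_mid = 7.31 × 742.3/19040 = 0.2850 V.
Stage 2 is itself unloaded: V_out = V_mid × R4/(R3+R4) = 0.2850 × 3730/4550 = 0.234 V.

V_out ≈ 0.234 V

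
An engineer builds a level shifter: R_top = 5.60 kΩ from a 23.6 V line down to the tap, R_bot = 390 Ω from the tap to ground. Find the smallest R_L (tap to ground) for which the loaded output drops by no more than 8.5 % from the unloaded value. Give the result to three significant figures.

Output resistance R_th = R_top‖R_bot = (5600 × 390)/5990 = 364.6 Ω.
The fractional drop is R_th/(R_th + R_L); requiring this ≤ 0.0850 gives R_L ≥ R_th(1/0.0850 − 1) = 364.6 × 10.76 = 3.92 kΩ.

R_L(min) ≈ 3.92 kΩ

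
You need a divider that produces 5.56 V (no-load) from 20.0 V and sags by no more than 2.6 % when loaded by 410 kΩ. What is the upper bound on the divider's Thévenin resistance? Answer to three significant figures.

R_th ≤ 10.9 kΩ

Loading drop = R_th/(R_th + R_L) ≤ 0.0260, so R_th ≤ R_L · ε/(1−ε) = 410 kΩ × 0.0260/0.9740 = 10.9 kΩ.
(Any R1, R2 with R2/(R1+R2) = 0.278 and R1‖R2 ≤ 10.9 kΩ will meet the spec.)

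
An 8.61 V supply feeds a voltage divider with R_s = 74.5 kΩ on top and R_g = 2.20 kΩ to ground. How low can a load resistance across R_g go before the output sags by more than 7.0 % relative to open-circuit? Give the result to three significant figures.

R_L(min) ≈ 28.4 kΩ

Output resistance R_th = R_s‖R_g = (74.5 × 2.20)/76.70 = 2.137 kΩ.
The fractional drop is R_th/(R_th + R_L); requiring this ≤ 0.0700 gives R_L ≥ R_th(1/0.0700 − 1) = 2.137 × 13.29 = 28.4 kΩ.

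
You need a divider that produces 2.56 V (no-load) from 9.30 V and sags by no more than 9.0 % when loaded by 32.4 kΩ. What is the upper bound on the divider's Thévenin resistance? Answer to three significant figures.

R_th ≤ 3.20 kΩ

Loading drop = R_th/(R_th + R_L) ≤ 0.0900, so R_th ≤ R_L · ε/(1−ε) = 32.4 kΩ × 0.0900/0.9100 = 3.20 kΩ.
(Any R1, R2 with R2/(R1+R2) = 0.275 and R1‖R2 ≤ 3.20 kΩ will meet the spec.)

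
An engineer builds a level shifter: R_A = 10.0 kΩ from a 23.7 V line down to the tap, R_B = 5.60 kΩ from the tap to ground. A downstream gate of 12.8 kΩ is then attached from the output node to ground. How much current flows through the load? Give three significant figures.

R_B‖R_L = 3.896 kΩ; V_out = 23.7 × 3.896/13.90 = 6.644 V.
I_L = V_out / R_L = 6.644 / 12.8 kΩ = 0.519 mA.

I_L ≈ 0.519 mA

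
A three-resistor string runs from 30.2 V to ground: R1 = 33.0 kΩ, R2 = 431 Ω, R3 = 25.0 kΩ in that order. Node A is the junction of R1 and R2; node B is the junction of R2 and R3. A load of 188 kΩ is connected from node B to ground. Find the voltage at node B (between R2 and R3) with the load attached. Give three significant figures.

At node B, R3 is in parallel with the load: R3‖R_L = 22070 Ω.
Below node A the resistance is R2 + (R3‖R_L) = 22500 Ω, so V_A = 30.2 × 22500/55500 = 12.24 V.
Then V_B = V_A × (R3‖R_L)/(R2 + R3‖R_L) = 12.24 × 22070/22500 = 12.0 V.

V ≈ 12.0 V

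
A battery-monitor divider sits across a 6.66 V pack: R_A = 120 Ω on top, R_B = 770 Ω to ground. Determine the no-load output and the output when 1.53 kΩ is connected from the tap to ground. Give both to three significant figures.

Open-circuit: V = 6.66 × 770/(120 + 770) = 5.76 V.
With the load, R_B becomes R_B‖R_L = 512.2 Ω, so V = 6.66 × 512.2/632.2 = 5.40 V.

Unloaded: 5.76 V; loaded: 5.40 V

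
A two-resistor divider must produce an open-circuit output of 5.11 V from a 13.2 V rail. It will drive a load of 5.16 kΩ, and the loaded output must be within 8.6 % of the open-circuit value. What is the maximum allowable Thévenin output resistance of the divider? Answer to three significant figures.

Loading drop = R_th/(R_th + R_L) ≤ 0.0860, so R_th ≤ R_L · ε/(1−ε) = 5.16 kΩ × 0.0860/0.9140 = 486 Ω.
(Any R1, R2 with R2/(R1+R2) = 0.387 and R1‖R2 ≤ 486 Ω will meet the spec.)

R_th ≤ 486 Ω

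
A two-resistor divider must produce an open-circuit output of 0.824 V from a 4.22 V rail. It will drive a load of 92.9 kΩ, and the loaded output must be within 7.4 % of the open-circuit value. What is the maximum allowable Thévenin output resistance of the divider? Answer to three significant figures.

Loading drop = R_th/(R_th + R_L) ≤ 0.0740, so R_th ≤ R_L · ε/(1−ε) = 92.9 kΩ × 0.0740/0.9260 = 7.42 kΩ.
(Any R1, R2 with R2/(R1+R2) = 0.195 and R1‖R2 ≤ 7.42 kΩ will meet the spec.)

R_th ≤ 7.42 kΩ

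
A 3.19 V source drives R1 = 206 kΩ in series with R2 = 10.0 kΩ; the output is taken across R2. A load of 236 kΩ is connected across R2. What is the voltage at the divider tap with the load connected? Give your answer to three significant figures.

The load sits in parallel with R2: R2‖R_L = (10.0 × 236) / (10.0 + 236) = 9.593 kΩ.
V_out = 3.19 × 9.593 / (206 + 9.593) = 3.19 × 9.593/215.6 = 0.142 V.

V_out ≈ 0.142 V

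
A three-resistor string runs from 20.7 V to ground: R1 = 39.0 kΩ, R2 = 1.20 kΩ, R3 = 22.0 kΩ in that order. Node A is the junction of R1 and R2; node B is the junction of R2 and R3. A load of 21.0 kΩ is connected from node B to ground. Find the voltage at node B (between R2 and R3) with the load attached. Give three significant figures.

At node B, R3 is in parallel with the load: R3‖R_L = 10.74 kΩ.
Below node A the resistance is R2 + (R3‖R_L) = 11.94 kΩ, so V_A = 20.7 × 11.94/50.94 = 4.853 V.
Then V_B = V_A × (R3‖R_L)/(R2 + R3‖R_L) = 4.853 × 10.74/11.94 = 4.37 V.

V ≈ 4.37 V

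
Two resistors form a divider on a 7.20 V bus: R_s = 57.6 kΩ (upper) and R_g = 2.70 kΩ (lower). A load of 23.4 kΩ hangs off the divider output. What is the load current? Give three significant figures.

I_L ≈ 0.0124 mA

R_g‖R_L = 2.421 kΩ; V_out = 7.20 × 2.421/60.02 = 0.2904 V.
I_L = V_out / R_L = 0.2904 / 23.4 kΩ = 0.0124 mA.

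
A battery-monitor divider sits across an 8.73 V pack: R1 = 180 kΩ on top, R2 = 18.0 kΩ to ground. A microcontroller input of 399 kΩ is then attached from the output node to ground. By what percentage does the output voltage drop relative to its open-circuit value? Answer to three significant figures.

3.94 %

The divider's output (Thévenin) resistance is R1‖R2 = 16.36 kΩ.
Fractional drop under load = R_th/(R_th + R_L) = 16.36 / (16.36 + 399) = 0.03940.
So the output falls by 3.94 %.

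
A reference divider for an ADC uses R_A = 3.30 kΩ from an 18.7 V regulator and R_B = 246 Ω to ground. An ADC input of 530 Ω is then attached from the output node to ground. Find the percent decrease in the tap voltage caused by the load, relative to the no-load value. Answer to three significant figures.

The divider's output (Thévenin) resistance is R_A‖R_B = 228.9 Ω.
Fractional drop under load = R_th/(R_th + R_L) = 228.9 / (228.9 + 530) = 0.3017.
So the output falls by 30.2 %.

30.2 %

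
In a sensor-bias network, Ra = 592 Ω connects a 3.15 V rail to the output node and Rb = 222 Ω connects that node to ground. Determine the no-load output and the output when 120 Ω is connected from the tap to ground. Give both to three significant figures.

Open-circuit: V = 3.15 × 222/(592 + 222) = 0.859 V.
With the load, Rb becomes Rb‖R_L = 77.89 Ω, so V = 3.15 × 77.89/669.9 = 0.366 V.

Unloaded: 0.859 V; loaded: 0.366 V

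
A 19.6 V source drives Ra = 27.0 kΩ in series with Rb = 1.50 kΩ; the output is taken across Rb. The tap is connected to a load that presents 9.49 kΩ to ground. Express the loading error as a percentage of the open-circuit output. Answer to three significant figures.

Unloaded V = 19.6 × 1.50/28.50 = 1.0316 V.
Loaded: Rb‖R_L = 1.295 kΩ, giving V = 19.6 × 1.295/28.30 = 0.89723 V.
Drop = (1.0316 − 0.89723) / 1.0316 = 13.0 %.

13.0 %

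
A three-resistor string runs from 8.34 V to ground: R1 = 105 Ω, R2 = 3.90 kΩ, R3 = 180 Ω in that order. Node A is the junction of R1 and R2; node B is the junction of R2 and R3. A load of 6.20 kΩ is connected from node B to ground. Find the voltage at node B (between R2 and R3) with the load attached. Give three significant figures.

At node B, R3 is in parallel with the load: R3‖R_L = 174.9 Ω.
Below node A the resistance is R2 + (R3‖R_L) = 4075 Ω, so V_A = 8.34 × 4075/4180 = 8.130 V.
Then V_B = V_A × (R3‖R_L)/(R2 + R3‖R_L) = 8.130 × 174.9/4075 = 0.349 V.

V ≈ 0.349 V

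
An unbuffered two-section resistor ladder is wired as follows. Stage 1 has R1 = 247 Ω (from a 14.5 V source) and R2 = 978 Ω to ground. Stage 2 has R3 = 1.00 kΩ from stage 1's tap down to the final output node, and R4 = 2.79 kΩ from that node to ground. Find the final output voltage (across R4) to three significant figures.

V_out ≈ 8.10 V

Stage 2 presents R3+R4 = 3790 Ω as a load on stage 1's tap.
Stage 1's lower leg becomes R2‖(R3+R4) = 777.4 Ω, so V_mid = 14.5 × 777.4/1024 = 11.00 V.
Stage 2 is itself unloaded: V_out = V_mid × R4/(R3+R4) = 11.00 × 2790/3790 = 8.10 V.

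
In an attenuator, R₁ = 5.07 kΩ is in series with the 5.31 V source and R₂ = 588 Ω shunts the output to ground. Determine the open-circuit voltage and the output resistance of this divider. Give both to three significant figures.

V_th = 0.552 V, R_th = 527 Ω

V_th is the open-circuit tap voltage: 5.31 × 588/(5070 + 588) = 0.552 V.
With the supply zeroed, R₁ and R₂ appear in parallel from the tap: R_th = R₁‖R₂ = (5070 × 588)/5658 = 527 Ω.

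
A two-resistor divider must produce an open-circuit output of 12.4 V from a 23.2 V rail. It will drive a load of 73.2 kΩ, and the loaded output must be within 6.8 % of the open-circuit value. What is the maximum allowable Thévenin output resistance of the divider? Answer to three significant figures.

R_th ≤ 5.34 kΩ

Loading drop = R_th/(R_th + R_L) ≤ 0.0680, so R_th ≤ R_L · ε/(1−ε) = 73.2 kΩ × 0.0680/0.9320 = 5.34 kΩ.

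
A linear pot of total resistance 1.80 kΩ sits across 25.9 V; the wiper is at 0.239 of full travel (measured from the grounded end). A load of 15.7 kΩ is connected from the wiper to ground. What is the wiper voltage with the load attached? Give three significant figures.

V ≈ 6.06 V

The wiper splits the pot into (1−α)R = 1370 Ω above and αR = 430.2 Ω below.
Lower section ‖ load = 418.7 Ω.
V_wiper = 25.9 × 418.7/(1370 + 418.7) = 6.06 V.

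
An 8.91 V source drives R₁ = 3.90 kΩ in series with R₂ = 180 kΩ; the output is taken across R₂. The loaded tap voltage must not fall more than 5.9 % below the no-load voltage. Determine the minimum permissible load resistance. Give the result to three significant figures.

Output resistance R_th = R₁‖R₂ = (3.90 × 180)/183.9 = 3.817 kΩ.
The fractional drop is R_th/(R_th + R_L); requiring this ≤ 0.0590 gives R_L ≥ R_th(1/0.0590 − 1) = 3.817 × 15.95 = 60.9 kΩ.

R_L(min) ≈ 60.9 kΩ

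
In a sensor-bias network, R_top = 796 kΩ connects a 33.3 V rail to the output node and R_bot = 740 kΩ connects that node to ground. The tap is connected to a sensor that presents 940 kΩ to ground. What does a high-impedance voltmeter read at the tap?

V_out ≈ 11.4 V

The load sits in parallel with R_bot: R_bot‖R_L = (740 × 940) / (740 + 940) = 414.0 kΩ.
V_out = 33.3 × 414.0 / (796 + 414.0) = 33.3 × 414.0/1210 = 11.4 V.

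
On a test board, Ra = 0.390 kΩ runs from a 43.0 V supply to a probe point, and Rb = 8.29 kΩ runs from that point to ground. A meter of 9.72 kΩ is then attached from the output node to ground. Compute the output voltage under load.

The load sits in parallel with Rb: Rb‖R_L = (8290 × 9720) / (8290 + 9720) = 4474 Ω.
V_out = 43.0 × 4474 / (390 + 4474) = 43.0 × 4474/4864 = 39.6 V.

V_out ≈ 39.6 V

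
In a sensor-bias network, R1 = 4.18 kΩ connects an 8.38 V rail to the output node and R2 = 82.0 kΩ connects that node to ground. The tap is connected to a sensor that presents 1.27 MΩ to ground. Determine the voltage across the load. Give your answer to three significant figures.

V_out ≈ 7.95 V

The load sits in parallel with R2: R2‖R_L = (82.0 × 1270) / (82.0 + 1270) = 77.03 kΩ.
V_out = 8.38 × 77.03 / (4.18 + 77.03) = 8.38 × 77.03/81.21 = 7.95 V.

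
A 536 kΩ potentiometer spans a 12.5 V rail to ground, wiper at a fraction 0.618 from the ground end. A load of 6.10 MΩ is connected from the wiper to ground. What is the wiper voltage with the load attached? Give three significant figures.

The wiper splits the pot into (1−α)R = 204.8 kΩ above and αR = 331.2 kΩ below.
Lower section ‖ load = 314.2 kΩ.
V_wiper = 12.5 × 314.2/(204.8 + 314.2) = 7.57 V.

V ≈ 7.57 V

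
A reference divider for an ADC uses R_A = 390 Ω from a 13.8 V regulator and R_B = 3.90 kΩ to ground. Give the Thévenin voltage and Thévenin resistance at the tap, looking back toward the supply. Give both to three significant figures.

V_th is the open-circuit tap voltage: 13.8 × 3900/(390 + 3900) = 12.5 V.
With the supply zeroed, R_A and R_B appear in parallel from the tap: R_th = R_A‖R_B = (390 × 3900)/4290 = 355 Ω.

V_th = 12.5 V, R_th = 355 Ω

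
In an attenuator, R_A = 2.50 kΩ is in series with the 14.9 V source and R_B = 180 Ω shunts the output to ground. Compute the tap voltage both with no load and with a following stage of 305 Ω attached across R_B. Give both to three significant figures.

Open-circuit: V = 14.9 × 180/(2500 + 180) = 1.00 V.
With the load, R_B becomes R_B‖R_L = 113.2 Ω, so V = 14.9 × 113.2/2613 = 0.645 V.

Unloaded: 1.00 V; loaded: 0.645 V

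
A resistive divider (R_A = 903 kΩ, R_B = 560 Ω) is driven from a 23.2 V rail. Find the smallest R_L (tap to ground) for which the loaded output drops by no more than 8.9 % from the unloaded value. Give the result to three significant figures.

R_L(min) ≈ 5.73 kΩ

Output resistance R_th = R_A‖R_B = (903000 × 560)/903600 = 559.7 Ω.
The fractional drop is R_th/(R_th + R_L); requiring this ≤ 0.0890 gives R_L ≥ R_th(1/0.0890 − 1) = 559.7 × 10.24 = 5.73 kΩ.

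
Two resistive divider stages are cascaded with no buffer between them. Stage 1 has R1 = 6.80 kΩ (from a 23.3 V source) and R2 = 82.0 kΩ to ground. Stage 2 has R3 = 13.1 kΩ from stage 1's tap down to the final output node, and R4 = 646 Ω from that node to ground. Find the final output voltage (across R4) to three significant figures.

Stage 2 presents R3+R4 = 13750 Ω as a load on stage 1's tap.
Stage 1's lower leg becomes R2‖(R3+R4) = 11770 Ω, so V_mid = 23.3 × 11770/18570 = 14.77 V.
Stage 2 is itself unloaded: V_out = V_mid × R4/(R3+R4) = 14.77 × 646/13750 = 0.694 V.

V_out ≈ 0.694 V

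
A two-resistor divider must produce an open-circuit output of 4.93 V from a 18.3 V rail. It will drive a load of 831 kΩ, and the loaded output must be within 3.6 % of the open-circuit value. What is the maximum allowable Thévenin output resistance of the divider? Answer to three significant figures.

R_th ≤ 31.0 kΩ

Loading drop = R_th/(R_th + R_L) ≤ 0.0360, so R_th ≤ R_L · ε/(1−ε) = 831 kΩ × 0.0360/0.9640 = 31.0 kΩ.
(Any R1, R2 with R2/(R1+R2) = 0.269 and R1‖R2 ≤ 31.0 kΩ will meet the spec.)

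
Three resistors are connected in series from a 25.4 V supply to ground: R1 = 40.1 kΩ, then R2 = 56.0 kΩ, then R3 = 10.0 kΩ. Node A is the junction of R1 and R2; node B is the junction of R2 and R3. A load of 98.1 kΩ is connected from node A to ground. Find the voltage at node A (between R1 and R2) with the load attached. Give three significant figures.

V ≈ 12.6 V

Below node A the series string R2+R3 = 66.00 kΩ sits in parallel with the 98.1 kΩ load: 39.46 kΩ.
V_A = 25.4 × 39.46/(40.1 + 39.46) = 12.6 V.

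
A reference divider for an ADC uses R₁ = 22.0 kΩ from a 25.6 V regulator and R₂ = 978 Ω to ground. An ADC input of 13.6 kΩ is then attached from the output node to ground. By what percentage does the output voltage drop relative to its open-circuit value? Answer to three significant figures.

6.44 %

The divider's output (Thévenin) resistance is R₁‖R₂ = 936.4 Ω.
Fractional drop under load = R_th/(R_th + R_L) = 936.4 / (936.4 + 13600) = 0.06442.
So the output falls by 6.44 %.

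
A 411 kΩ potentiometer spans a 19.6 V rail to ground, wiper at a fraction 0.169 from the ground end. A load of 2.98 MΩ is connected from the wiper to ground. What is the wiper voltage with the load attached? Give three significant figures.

V ≈ 3.25 V

The wiper splits the pot into (1−α)R = 341.5 kΩ above and αR = 69.46 kΩ below.
Lower section ‖ load = 67.88 kΩ.
V_wiper = 19.6 × 67.88/(341.5 + 67.88) = 3.25 V.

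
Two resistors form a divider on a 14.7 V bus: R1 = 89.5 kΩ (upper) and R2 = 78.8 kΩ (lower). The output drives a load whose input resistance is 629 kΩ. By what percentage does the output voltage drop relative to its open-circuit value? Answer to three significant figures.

6.25 %

The divider's output (Thévenin) resistance is R1‖R2 = 41.90 kΩ.
Fractional drop under load = R_th/(R_th + R_L) = 41.90 / (41.90 + 629) = 0.06246.
So the output falls by 6.25 %.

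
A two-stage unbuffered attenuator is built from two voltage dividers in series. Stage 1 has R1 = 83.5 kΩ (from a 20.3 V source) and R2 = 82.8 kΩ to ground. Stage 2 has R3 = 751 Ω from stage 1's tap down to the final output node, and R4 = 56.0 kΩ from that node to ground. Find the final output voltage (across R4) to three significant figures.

V_out ≈ 5.76 V

Stage 2 presents R3+R4 = 56750 Ω as a load on stage 1's tap.
Stage 1's lower leg becomes R2‖(R3+R4) = 33670 Ω, so V_mid = 20.3 × 33670/117200 = 5.834 V.
Stage 2 is itself unloaded: V_out = V_mid × R4/(R3+R4) = 5.834 × 56000/56750 = 5.76 V.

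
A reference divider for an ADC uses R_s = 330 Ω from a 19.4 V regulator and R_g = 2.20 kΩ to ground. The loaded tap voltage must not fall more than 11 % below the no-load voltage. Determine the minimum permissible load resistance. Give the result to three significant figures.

Output resistance R_th = R_s‖R_g = (330 × 2200)/2530 = 287.0 Ω.
The fractional drop is R_th/(R_th + R_L); requiring this ≤ 0.110 gives R_L ≥ R_th(1/0.110 − 1) = 287.0 × 8.091 = 2.32 kΩ.

R_L(min) ≈ 2.32 kΩ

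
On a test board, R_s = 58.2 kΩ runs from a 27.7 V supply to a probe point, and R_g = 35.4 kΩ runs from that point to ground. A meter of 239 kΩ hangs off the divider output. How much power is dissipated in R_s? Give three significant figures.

Total resistance from the source is R_s + (R_g‖R_L) = 89.03 kΩ, so I = 27.7/89.03 kΩ = 0.3111 mA.
P = I²·R_s = (0.3111 mA)² × 58.2 kΩ = 5.63 mW.

P ≈ 5.63 mW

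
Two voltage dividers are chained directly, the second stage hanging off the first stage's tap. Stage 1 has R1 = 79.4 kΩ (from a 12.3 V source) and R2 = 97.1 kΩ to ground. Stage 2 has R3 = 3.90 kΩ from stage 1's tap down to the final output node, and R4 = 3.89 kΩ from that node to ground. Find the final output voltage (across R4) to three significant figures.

V_out ≈ 0.511 V

Stage 2 presents R3+R4 = 7.790 kΩ as a load on stage 1's tap.
Stage 1's lower leg becomes R2‖(R3+R4) = 7.211 kΩ, so V_mid = 12.3 × 7.211/86.61 = 1.024 V.
Stage 2 is itself unloaded: V_out = V_mid × R4/(R3+R4) = 1.024 × 3.89/7.790 = 0.511 V.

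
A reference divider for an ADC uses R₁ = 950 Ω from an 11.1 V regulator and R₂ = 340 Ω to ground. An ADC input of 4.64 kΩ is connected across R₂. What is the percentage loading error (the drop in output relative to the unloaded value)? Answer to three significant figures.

The divider's output (Thévenin) resistance is R₁‖R₂ = 250.4 Ω.
Fractional drop under load = R_th/(R_th + R_L) = 250.4 / (250.4 + 4640) = 0.05120.
So the output falls by 5.12 %.

5.12 %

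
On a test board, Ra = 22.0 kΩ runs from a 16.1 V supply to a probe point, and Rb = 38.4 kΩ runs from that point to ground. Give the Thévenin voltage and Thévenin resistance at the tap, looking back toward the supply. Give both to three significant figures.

V_th = 10.2 V, R_th = 14.0 kΩ

V_th is the open-circuit tap voltage: 16.1 × 38.4/(22.0 + 38.4) = 10.2 V.
With the supply zeroed, Ra and Rb appear in parallel from the tap: R_th = Ra‖Rb = (22.0 × 38.4)/60.40 = 14.0 kΩ.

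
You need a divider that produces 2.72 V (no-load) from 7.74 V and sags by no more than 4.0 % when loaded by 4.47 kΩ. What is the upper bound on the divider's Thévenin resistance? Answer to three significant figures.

R_th ≤ 186 Ω

Loading drop = R_th/(R_th + R_L) ≤ 0.0400, so R_th ≤ R_L · ε/(1−ε) = 4.47 kΩ × 0.0400/0.9600 = 186 Ω.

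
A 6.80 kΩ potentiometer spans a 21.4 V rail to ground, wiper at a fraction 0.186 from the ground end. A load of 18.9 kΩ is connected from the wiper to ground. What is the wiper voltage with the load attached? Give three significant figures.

V ≈ 3.77 V

The wiper splits the pot into (1−α)R = 5.535 kΩ above and αR = 1.265 kΩ below.
Lower section ‖ load = 1.185 kΩ.
V_wiper = 21.4 × 1.185/(5.535 + 1.185) = 3.77 V.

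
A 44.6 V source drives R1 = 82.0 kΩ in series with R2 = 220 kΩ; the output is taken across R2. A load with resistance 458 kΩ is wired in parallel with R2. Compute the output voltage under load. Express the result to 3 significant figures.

The load sits in parallel with R2: R2‖R_L = (220 × 458) / (220 + 458) = 148.6 kΩ.
V_out = 44.6 × 148.6 / (82.0 + 148.6) = 44.6 × 148.6/230.6 = 28.7 V.

V_out ≈ 28.7 V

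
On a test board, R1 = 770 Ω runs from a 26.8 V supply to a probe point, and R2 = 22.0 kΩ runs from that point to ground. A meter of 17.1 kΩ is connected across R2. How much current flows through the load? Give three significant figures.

R2‖R_L = 9621 Ω; V_out = 26.8 × 9621/10390 = 24.81 V.
I_L = V_out / R_L = 24.81 / 17.1 kΩ = 1.45 mA.

I_L ≈ 1.45 mA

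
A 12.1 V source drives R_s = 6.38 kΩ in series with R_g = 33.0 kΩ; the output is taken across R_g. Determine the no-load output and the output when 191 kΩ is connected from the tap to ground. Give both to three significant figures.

Unloaded: 10.1 V; loaded: 9.86 V

Open-circuit: V = 12.1 × 33.0/(6.38 + 33.0) = 10.1 V.
With the load, R_g becomes R_g‖R_L = 28.14 kΩ, so V = 12.1 × 28.14/34.52 = 9.86 V.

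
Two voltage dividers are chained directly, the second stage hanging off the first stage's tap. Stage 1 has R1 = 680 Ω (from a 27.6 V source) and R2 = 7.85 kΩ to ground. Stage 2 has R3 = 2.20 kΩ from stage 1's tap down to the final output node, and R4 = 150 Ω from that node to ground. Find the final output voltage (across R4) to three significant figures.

Stage 2 presents R3+R4 = 2350 Ω as a load on stage 1's tap.
Stage 1's lower leg becomes R2‖(R3+R4) = 1809 Ω, so V_mid = 27.6 × 1809/2489 = 20.06 V.
Stage 2 is itself unloaded: V_out = V_mid × R4/(R3+R4) = 20.06 × 150/2350 = 1.28 V.

V_out ≈ 1.28 V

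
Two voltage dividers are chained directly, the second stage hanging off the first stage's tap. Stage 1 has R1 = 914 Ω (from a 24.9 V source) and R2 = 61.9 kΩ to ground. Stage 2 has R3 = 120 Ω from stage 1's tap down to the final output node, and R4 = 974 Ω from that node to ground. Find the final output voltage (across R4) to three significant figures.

V_out ≈ 12.0 V

Stage 2 presents R3+R4 = 1094 Ω as a load on stage 1's tap.
Stage 1's lower leg becomes R2‖(R3+R4) = 1075 Ω, so V_mid = 24.9 × 1075/1989 = 13.46 V.
Stage 2 is itself unloaded: V_out = V_mid × R4/(R3+R4) = 13.46 × 974/1094 = 12.0 V.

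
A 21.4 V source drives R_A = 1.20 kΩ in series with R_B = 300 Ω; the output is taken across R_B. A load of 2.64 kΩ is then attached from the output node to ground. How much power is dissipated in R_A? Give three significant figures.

Total resistance from the source is R_A + (R_B‖R_L) = 1469 Ω, so I = 21.4/1469 Ω = 14.56 mA.
P = I²·R_A = (14.56 mA)² × 1.20 kΩ = 255 mW.

P ≈ 255 mW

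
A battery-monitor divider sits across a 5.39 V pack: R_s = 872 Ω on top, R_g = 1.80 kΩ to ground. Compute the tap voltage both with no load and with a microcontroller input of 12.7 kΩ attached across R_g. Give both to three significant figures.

Open-circuit: V = 5.39 × 1800/(872 + 1800) = 3.63 V.
With the load, R_g becomes R_g‖R_L = 1577 Ω, so V = 5.39 × 1577/2449 = 3.47 V.

Unloaded: 3.63 V; loaded: 3.47 V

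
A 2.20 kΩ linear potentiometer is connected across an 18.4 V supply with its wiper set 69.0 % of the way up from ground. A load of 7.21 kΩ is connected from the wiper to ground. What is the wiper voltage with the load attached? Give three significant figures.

V ≈ 11.9 V

The wiper splits the pot into (1−α)R = 682.0 Ω above and αR = 1518 Ω below.
Lower section ‖ load = 1254 Ω.
V_wiper = 18.4 × 1254/(682.0 + 1254) = 11.9 V.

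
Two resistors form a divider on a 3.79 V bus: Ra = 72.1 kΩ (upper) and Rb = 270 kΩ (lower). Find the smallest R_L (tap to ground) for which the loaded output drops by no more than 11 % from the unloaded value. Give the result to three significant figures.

Output resistance R_th = Ra‖Rb = (72.1 × 270)/342.1 = 56.90 kΩ.
The fractional drop is R_th/(R_th + R_L); requiring this ≤ 0.110 gives R_L ≥ R_th(1/0.110 − 1) = 56.90 × 8.091 = 460 kΩ.

R_L(min) ≈ 460 kΩ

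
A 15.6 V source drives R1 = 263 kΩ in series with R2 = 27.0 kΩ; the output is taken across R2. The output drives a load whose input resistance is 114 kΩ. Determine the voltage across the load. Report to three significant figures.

The load sits in parallel with R2: R2‖R_L = (27.0 × 114) / (27.0 + 114) = 21.83 kΩ.
V_out = 15.6 × 21.83 / (263 + 21.83) = 15.6 × 21.83/284.8 = 1.20 V.

V_out ≈ 1.20 V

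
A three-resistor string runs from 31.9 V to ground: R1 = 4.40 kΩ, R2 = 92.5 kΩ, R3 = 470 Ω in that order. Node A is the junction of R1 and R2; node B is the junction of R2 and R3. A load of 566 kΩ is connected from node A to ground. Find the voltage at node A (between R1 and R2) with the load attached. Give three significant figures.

V ≈ 30.2 V

Below node A the series string R2+R3 = 92970 Ω sits in parallel with the 566000 Ω load: 79850 Ω.
V_A = 31.9 × 79850/(4400 + 79850) = 30.2 V.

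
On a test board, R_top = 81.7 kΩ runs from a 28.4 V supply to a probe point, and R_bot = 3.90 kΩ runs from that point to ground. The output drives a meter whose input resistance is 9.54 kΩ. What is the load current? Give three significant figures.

R_bot‖R_L = 2.768 kΩ; V_out = 28.4 × 2.768/84.47 = 0.9308 V.
I_L = V_out / R_L = 0.9308 / 9.54 kΩ = 0.0976 mA.

I_L ≈ 0.0976 mA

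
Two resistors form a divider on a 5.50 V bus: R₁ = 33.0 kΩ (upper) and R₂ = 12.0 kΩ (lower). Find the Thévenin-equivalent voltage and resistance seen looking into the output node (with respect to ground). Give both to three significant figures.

V_th = 1.47 V, R_th = 8.80 kΩ

V_th is the open-circuit tap voltage: 5.50 × 12.0/(33.0 + 12.0) = 1.47 V.
With the supply zeroed, R₁ and R₂ appear in parallel from the tap: R_th = R₁‖R₂ = (33.0 × 12.0)/45.00 = 8.80 kΩ.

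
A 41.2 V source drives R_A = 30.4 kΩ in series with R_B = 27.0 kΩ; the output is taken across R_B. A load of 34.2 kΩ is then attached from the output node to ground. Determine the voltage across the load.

V_out ≈ 13.7 V

The load sits in parallel with R_B: R_B‖R_L = (27.0 × 34.2) / (27.0 + 34.2) = 15.09 kΩ.
V_out = 41.2 × 15.09 / (30.4 + 15.09) = 41.2 × 15.09/45.49 = 13.7 V.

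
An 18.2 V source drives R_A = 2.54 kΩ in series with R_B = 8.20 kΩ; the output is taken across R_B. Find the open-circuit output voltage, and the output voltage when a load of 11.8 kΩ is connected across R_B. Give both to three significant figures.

Open-circuit: V = 18.2 × 8.20/(2.54 + 8.20) = 13.9 V.
With the load, R_B becomes R_B‖R_L = 4.838 kΩ, so V = 18.2 × 4.838/7.378 = 11.9 V.

Unloaded: 13.9 V; loaded: 11.9 V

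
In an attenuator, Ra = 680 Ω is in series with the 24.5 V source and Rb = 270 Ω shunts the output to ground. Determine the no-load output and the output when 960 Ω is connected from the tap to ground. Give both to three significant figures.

Open-circuit: V = 24.5 × 270/(680 + 270) = 6.96 V.
With the load, Rb becomes Rb‖R_L = 210.7 Ω, so V = 24.5 × 210.7/890.7 = 5.80 V.

Unloaded: 6.96 V; loaded: 5.80 V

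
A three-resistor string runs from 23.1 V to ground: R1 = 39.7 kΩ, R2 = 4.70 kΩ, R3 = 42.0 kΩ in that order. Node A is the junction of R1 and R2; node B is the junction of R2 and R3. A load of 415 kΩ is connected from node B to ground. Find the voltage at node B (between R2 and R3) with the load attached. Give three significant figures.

At node B, R3 is in parallel with the load: R3‖R_L = 38.14 kΩ.
Below node A the resistance is R2 + (R3‖R_L) = 42.84 kΩ, so V_A = 23.1 × 42.84/82.54 = 11.99 V.
Then V_B = V_A × (R3‖R_L)/(R2 + R3‖R_L) = 11.99 × 38.14/42.84 = 10.7 V.

V ≈ 10.7 V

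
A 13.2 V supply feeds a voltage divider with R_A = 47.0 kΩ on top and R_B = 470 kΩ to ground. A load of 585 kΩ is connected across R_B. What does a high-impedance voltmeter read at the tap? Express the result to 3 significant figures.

V_out ≈ 11.2 V

The load sits in parallel with R_B: R_B‖R_L = (470 × 585) / (470 + 585) = 260.6 kΩ.
V_out = 13.2 × 260.6 / (47.0 + 260.6) = 13.2 × 260.6/307.6 = 11.2 V.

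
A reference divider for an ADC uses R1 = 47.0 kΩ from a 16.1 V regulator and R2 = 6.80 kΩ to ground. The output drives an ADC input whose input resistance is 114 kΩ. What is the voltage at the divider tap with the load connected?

V_out ≈ 1.93 V

The load sits in parallel with R2: R2‖R_L = (6.80 × 114) / (6.80 + 114) = 6.417 kΩ.
V_out = 16.1 × 6.417 / (47.0 + 6.417) = 16.1 × 6.417/53.42 = 1.93 V.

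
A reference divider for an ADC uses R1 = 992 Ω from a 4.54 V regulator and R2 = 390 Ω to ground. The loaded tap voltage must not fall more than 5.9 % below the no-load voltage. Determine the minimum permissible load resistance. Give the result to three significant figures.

R_L(min) ≈ 4.46 kΩ

Output resistance R_th = R1‖R2 = (992 × 390)/1382 = 279.9 Ω.
The fractional drop is R_th/(R_th + R_L); requiring this ≤ 0.0590 gives R_L ≥ R_th(1/0.0590 − 1) = 279.9 × 15.95 = 4.46 kΩ.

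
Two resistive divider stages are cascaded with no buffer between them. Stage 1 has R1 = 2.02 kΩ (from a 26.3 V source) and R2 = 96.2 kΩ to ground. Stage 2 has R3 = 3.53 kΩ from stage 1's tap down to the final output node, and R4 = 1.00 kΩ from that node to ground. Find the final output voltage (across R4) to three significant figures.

Stage 2 presents R3+R4 = 4.530 kΩ as a load on stage 1's tap.
Stage 1's lower leg becomes R2‖(R3+R4) = 4.326 kΩ, so V_mid = 26.3 × 4.326/6.346 = 17.93 V.
Stage 2 is itself unloaded: V_out = V_mid × R4/(R3+R4) = 17.93 × 1.00/4.530 = 3.96 V.

V_out ≈ 3.96 V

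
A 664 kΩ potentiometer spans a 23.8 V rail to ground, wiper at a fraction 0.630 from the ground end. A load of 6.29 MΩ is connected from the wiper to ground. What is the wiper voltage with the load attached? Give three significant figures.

The wiper splits the pot into (1−α)R = 245.7 kΩ above and αR = 418.3 kΩ below.
Lower section ‖ load = 392.2 kΩ.
V_wiper = 23.8 × 392.2/(245.7 + 392.2) = 14.6 V.

V ≈ 14.6 V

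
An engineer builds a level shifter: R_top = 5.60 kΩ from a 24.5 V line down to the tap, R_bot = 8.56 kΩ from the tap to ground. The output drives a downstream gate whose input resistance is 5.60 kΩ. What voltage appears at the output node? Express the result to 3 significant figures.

V_out ≈ 9.23 V

The load sits in parallel with R_bot: R_bot‖R_L = (8.56 × 5.60) / (8.56 + 5.60) = 3.385 kΩ.
V_out = 24.5 × 3.385 / (5.60 + 3.385) = 24.5 × 3.385/8.985 = 9.23 V.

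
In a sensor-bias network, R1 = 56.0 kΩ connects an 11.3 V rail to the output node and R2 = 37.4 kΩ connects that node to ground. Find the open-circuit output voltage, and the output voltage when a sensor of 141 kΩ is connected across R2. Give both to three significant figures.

Open-circuit: V = 11.3 × 37.4/(56.0 + 37.4) = 4.52 V.
With the load, R2 becomes R2‖R_L = 29.56 kΩ, so V = 11.3 × 29.56/85.56 = 3.90 V.

Unloaded: 4.52 V; loaded: 3.90 V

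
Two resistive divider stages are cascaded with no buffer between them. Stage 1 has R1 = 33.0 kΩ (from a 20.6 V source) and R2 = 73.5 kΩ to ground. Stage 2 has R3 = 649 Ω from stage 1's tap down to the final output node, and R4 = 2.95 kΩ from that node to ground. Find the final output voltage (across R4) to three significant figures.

Stage 2 presents R3+R4 = 3599 Ω as a load on stage 1's tap.
Stage 1's lower leg becomes R2‖(R3+R4) = 3431 Ω, so V_mid = 20.6 × 3431/36430 = 1.940 V.
Stage 2 is itself unloaded: V_out = V_mid × R4/(R3+R4) = 1.940 × 2950/3599 = 1.59 V.

V_out ≈ 1.59 V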